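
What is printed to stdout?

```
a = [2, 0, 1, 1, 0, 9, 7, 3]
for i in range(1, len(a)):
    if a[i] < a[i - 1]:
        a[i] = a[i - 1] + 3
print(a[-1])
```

23

i=1: 0<2, a[1] = 2+3 = 5 → [2, 5, 1, 1, 0, 9, 7, 3]
i=2: 1<5, a[2] = 5+3 = 8 → [2, 5, 8, 1, 0, 9, 7, 3]
i=3: 1<8, a[3] = 8+3 = 11 → [2, 5, 8, 11, 0, 9, 7, 3]
i=4: 0<11, a[4] = 11+3 = 14 → [2, 5, 8, 11, 14, 9, 7, 3]
i=5: 9<14, a[5] = 14+3 = 17 → [2, 5, 8, 11, 14, 17, 7, 3]
i=6: 7<17, a[6] = 17+3 = 20 → [2, 5, 8, 11, 14, 17, 20, 3]
i=7: 3<20, a[7] = 20+3 = 23 → [2, 5, 8, 11, 14, 17, 20, 23]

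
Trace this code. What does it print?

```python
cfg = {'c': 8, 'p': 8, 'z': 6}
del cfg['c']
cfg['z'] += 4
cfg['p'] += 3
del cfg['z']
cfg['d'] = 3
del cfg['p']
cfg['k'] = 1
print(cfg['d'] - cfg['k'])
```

del 'c' → {'p': 8, 'z': 6}
cfg['z'] = 6+4 = 10 → {'p': 8, 'z': 10}
cfg['p'] = 8+3 = 11 → {'p': 11, 'z': 10}
del 'z' → {'p': 11}
cfg['d'] = 3 → {'p': 11, 'd': 3}
del 'p' → {'d': 3}
cfg['k'] = 1 → {'d': 3, 'k': 1}
cfg['d']-cfg['k'] = 3-1 = 2

2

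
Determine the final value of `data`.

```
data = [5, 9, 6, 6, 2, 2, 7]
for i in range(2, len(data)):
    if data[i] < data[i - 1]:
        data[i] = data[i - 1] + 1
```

[5, 9, 10, 11, 12, 13, 14]

i=2: 6<9, data[2] = 9+1 = 10 → [5, 9, 10, 6, 2, 2, 7]
i=3: 6<10, data[3] = 10+1 = 11 → [5, 9, 10, 11, 2, 2, 7]
i=4: 2<11, data[4] = 11+1 = 12 → [5, 9, 10, 11, 12, 2, 7]
i=5: 2<12, data[5] = 12+1 = 13 → [5, 9, 10, 11, 12, 13, 7]
i=6: 7<13, data[6] = 13+1 = 14 → [5, 9, 10, 11, 12, 13, 14]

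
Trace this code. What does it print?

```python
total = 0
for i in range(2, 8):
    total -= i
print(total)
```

-27

i=2: total = 0-2 = -2
i=3: total = (-2)-3 = -5
i=4: total = (-5)-4 = -9
i=5: total = (-9)-5 = -14
i=6: total = (-14)-6 = -20
i=7: total = (-20)-7 = -27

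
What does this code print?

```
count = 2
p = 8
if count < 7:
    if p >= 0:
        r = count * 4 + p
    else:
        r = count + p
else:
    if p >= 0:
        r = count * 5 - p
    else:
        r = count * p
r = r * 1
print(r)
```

count=2, p=8
count < 7 is True; p >= 0 is True
→ r = count * 4 + p = 16
r = 16*1 = 16

16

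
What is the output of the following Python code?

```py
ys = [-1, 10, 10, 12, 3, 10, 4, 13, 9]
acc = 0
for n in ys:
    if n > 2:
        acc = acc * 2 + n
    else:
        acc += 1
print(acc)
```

2739

n=-1: not >2, acc = 0+1 = 1
n=10: >2, acc = 1*2+10 = 12
n=10: >2, acc = 12*2+10 = 34
n=12: >2, acc = 34*2+12 = 80
n=3: >2, acc = 80*2+3 = 163
n=10: >2, acc = 163*2+10 = 336
n=4: >2, acc = 336*2+4 = 676
n=13: >2, acc = 676*2+13 = 1365
n=9: >2, acc = 1365*2+9 = 2739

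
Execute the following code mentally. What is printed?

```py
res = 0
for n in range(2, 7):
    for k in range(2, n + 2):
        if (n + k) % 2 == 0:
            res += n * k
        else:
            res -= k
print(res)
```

105

n=2,k=2: even sum, res = 0+4 = 4
n=2,k=3: odd sum, res = 4-3 = 1
n=3,k=2: odd sum, res = 1-2 = -1
n=3,k=3: even sum, res = (-1)+9 = 8
n=3,k=4: odd sum, res = 8-4 = 4
n=4,k=2: even sum, res = 4+8 = 12
n=4,k=3: odd sum, res = 12-3 = 9
n=4,k=4: even sum, res = 9+16 = 25
n=4,k=5: odd sum, res = 25-5 = 20
n=5,k=2: odd sum, res = 20-2 = 18
n=5,k=3: even sum, res = 18+15 = 33
n=5,k=4: odd sum, res = 33-4 = 29
n=5,k=5: even sum, res = 29+25 = 54
n=5,k=6: odd sum, res = 54-6 = 48
n=6,k=2: even sum, res = 48+12 = 60
n=6,k=3: odd sum, res = 60-3 = 57
n=6,k=4: even sum, res = 57+24 = 81
n=6,k=5: odd sum, res = 81-5 = 76
n=6,k=6: even sum, res = 76+36 = 112
n=6,k=7: odd sum, res = 112-7 = 105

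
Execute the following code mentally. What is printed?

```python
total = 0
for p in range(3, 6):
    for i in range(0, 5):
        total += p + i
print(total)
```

p=3,i=0: total = 0+3 = 3
p=3,i=1: total = 3+4 = 7
p=3,i=2: total = 7+5 = 12
p=3,i=3: total = 12+6 = 18
p=3,i=4: total = 18+7 = 25
p=4,i=0: total = 25+4 = 29
p=4,i=1: total = 29+5 = 34
p=4,i=2: total = 34+6 = 40
p=4,i=3: total = 40+7 = 47
p=4,i=4: total = 47+8 = 55
p=5,i=0: total = 55+5 = 60
p=5,i=1: total = 60+6 = 66
p=5,i=2: total = 66+7 = 73
p=5,i=3: total = 73+8 = 81
p=5,i=4: total = 81+9 = 90

90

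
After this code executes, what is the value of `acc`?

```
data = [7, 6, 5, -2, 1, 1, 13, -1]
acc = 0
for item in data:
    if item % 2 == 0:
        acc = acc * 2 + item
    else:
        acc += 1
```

20

item=7: not even, acc = 0+1 = 1
item=6: even, acc = 1*2+6 = 8
item=5: not even, acc = 8+1 = 9
item=-2: even, acc = 9*2+(-2) = 16
item=1: not even, acc = 16+1 = 17
item=1: not even, acc = 17+1 = 18
item=13: not even, acc = 18+1 = 19
item=-1: not even, acc = 19+1 = 20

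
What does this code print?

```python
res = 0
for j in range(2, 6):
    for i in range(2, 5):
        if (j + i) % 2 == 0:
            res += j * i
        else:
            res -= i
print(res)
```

j=2,i=2: even sum, res = 0+4 = 4
j=2,i=3: odd sum, res = 4-3 = 1
j=2,i=4: even sum, res = 1+8 = 9
j=3,i=2: odd sum, res = 9-2 = 7
j=3,i=3: even sum, res = 7+9 = 16
j=3,i=4: odd sum, res = 16-4 = 12
j=4,i=2: even sum, res = 12+8 = 20
j=4,i=3: odd sum, res = 20-3 = 17
j=4,i=4: even sum, res = 17+16 = 33
j=5,i=2: odd sum, res = 33-2 = 31
j=5,i=3: even sum, res = 31+15 = 46
j=5,i=4: odd sum, res = 46-4 = 42

42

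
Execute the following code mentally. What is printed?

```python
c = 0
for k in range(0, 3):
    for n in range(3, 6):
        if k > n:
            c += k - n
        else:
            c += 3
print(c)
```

27

k=0,n=3: not 0>3, c = 0+3 = 3
k=0,n=4: not 0>4, c = 3+3 = 6
k=0,n=5: not 0>5, c = 6+3 = 9
k=1,n=3: not 1>3, c = 9+3 = 12
k=1,n=4: not 1>4, c = 12+3 = 15
k=1,n=5: not 1>5, c = 15+3 = 18
k=2,n=3: not 2>3, c = 18+3 = 21
k=2,n=4: not 2>4, c = 21+3 = 24
k=2,n=5: not 2>5, c = 24+3 = 27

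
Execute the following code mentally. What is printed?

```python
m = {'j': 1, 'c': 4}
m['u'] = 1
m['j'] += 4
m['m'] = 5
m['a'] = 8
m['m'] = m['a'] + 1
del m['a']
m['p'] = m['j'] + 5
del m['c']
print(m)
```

{'j': 5, 'u': 1, 'm': 9, 'p': 10}

m['u'] = 1 → {'j': 1, 'c': 4, 'u': 1}
m['j'] = 1+4 = 5 → {'j': 5, 'c': 4, 'u': 1}
m['m'] = 5 → {'j': 5, 'c': 4, 'u': 1, 'm': 5}
m['a'] = 8 → {'j': 5, 'c': 4, 'u': 1, 'm': 5, 'a': 8}
m['m'] = m['a']+1 = 9 → {'j': 5, 'c': 4, 'u': 1, 'm': 9, 'a': 8}
del 'a' → {'j': 5, 'c': 4, 'u': 1, 'm': 9}
m['p'] = m['j']+5 = 10 → {'j': 5, 'c': 4, 'u': 1, 'm': 9, 'p': 10}
del 'c' → {'j': 5, 'u': 1, 'm': 9, 'p': 10}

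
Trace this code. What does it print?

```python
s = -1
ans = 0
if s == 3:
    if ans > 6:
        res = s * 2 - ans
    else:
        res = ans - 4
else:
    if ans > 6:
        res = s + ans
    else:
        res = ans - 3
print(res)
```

s=-1, ans=0
s == 3 is False; ans > 6 is False
→ res = ans - 3 = -3

-3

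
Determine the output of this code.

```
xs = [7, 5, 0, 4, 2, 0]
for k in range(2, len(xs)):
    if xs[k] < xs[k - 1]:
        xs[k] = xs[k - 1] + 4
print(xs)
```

k=2: 0<5, xs[2] = 5+4 = 9 → [7, 5, 9, 4, 2, 0]
k=3: 4<9, xs[3] = 9+4 = 13 → [7, 5, 9, 13, 2, 0]
k=4: 2<13, xs[4] = 13+4 = 17 → [7, 5, 9, 13, 17, 0]
k=5: 0<17, xs[5] = 17+4 = 21 → [7, 5, 9, 13, 17, 21]

[7, 5, 9, 13, 17, 21]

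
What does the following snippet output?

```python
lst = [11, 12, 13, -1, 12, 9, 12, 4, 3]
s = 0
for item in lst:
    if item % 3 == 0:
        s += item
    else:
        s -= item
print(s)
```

item=11: not %3==0, s = 0-11 = -11
item=12: %3==0, s = (-11)+12 = 1
item=13: not %3==0, s = 1-13 = -12
item=-1: not %3==0, s = (-12)-(-1) = -11
item=12: %3==0, s = (-11)+12 = 1
item=9: %3==0, s = 1+9 = 10
item=12: %3==0, s = 10+12 = 22
item=4: not %3==0, s = 22-4 = 18
item=3: %3==0, s = 18+3 = 21

21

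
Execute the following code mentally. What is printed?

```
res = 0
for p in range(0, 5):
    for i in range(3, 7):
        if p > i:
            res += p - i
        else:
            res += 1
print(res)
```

p=0,i=3: not 0>3, res = 0+1 = 1
p=0,i=4: not 0>4, res = 1+1 = 2
p=0,i=5: not 0>5, res = 2+1 = 3
p=0,i=6: not 0>6, res = 3+1 = 4
p=1,i=3: not 1>3, res = 4+1 = 5
p=1,i=4: not 1>4, res = 5+1 = 6
p=1,i=5: not 1>5, res = 6+1 = 7
p=1,i=6: not 1>6, res = 7+1 = 8
p=2,i=3: not 2>3, res = 8+1 = 9
p=2,i=4: not 2>4, res = 9+1 = 10
p=2,i=5: not 2>5, res = 10+1 = 11
p=2,i=6: not 2>6, res = 11+1 = 12
p=3,i=3: not 3>3, res = 12+1 = 13
p=3,i=4: not 3>4, res = 13+1 = 14
p=3,i=5: not 3>5, res = 14+1 = 15
p=3,i=6: not 3>6, res = 15+1 = 16
p=4,i=3: 4>3, res = 16+1 = 17
p=4,i=4: not 4>4, res = 17+1 = 18
p=4,i=5: not 4>5, res = 18+1 = 19
p=4,i=6: not 4>6, res = 19+1 = 20

20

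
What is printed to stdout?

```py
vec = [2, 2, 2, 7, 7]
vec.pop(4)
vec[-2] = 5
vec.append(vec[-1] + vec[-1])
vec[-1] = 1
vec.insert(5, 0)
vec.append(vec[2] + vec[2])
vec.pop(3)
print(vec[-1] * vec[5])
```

pop(4) removes 7 → [2, 2, 2, 7]
vec[-2] = 5 → [2, 2, 5, 7]
append vec[-1]+vec[-1] = 7+7 = 14 → [2, 2, 5, 7, 14]
vec[-1] = 1 → [2, 2, 5, 7, 1]
insert 0 at 5 → [2, 2, 5, 7, 1, 0]
append vec[2]+vec[2] = 5+5 = 10 → [2, 2, 5, 7, 1, 0, 10]
pop(3) removes 7 → [2, 2, 5, 1, 0, 10]
vec[-1]*vec[5] = 10*10 = 100

100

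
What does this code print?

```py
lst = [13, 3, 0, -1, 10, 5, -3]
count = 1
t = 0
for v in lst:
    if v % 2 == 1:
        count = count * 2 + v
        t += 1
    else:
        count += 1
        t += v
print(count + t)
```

v=13: odd, count = 1*2+13 = 15; t=1
v=3: odd, count = 15*2+3 = 33; t=2
v=0: not odd, count = 33+1 = 34; t=2
v=-1: odd, count = 34*2+(-1) = 67; t=3
v=10: not odd, count = 67+1 = 68; t=13
v=5: odd, count = 68*2+5 = 141; t=14
v=-3: odd, count = 141*2+(-3) = 279; t=15
count+t = 279+15 = 294

294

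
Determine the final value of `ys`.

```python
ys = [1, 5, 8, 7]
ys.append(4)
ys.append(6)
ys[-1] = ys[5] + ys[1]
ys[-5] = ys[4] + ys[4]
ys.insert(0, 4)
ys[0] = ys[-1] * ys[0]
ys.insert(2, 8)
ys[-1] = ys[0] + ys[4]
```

append 4 → [1, 5, 8, 7, 4]
append 6 → [1, 5, 8, 7, 4, 6]
ys[-1] = ys[5]+ys[1] = 6+5 = 11 → [1, 5, 8, 7, 4, 11]
ys[-5] = ys[4]+ys[4] = 4+4 = 8 → [1, 8, 8, 7, 4, 11]
insert 4 at 0 → [4, 1, 8, 8, 7, 4, 11]
ys[0] = ys[-1]*ys[0] = 11*4 = 44 → [44, 1, 8, 8, 7, 4, 11]
insert 8 at 2 → [44, 1, 8, 8, 8, 7, 4, 11]
ys[-1] = ys[0]+ys[4] = 44+8 = 52 → [44, 1, 8, 8, 8, 7, 4, 52]

[44, 1, 8, 8, 8, 7, 4, 52]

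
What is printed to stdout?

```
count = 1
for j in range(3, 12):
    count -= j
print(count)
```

j=3: count = 1-3 = -2
j=4: count = (-2)-4 = -6
j=5: count = (-6)-5 = -11
j=6: count = (-11)-6 = -17
j=7: count = (-17)-7 = -24
j=8: count = (-24)-8 = -32
j=9: count = (-32)-9 = -41
j=10: count = (-41)-10 = -51
j=11: count = (-51)-11 = -62

-62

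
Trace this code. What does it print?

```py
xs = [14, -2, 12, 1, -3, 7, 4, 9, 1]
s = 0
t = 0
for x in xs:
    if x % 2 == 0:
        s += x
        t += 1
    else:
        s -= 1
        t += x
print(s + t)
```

x=14: even, s = 0+14 = 14; t=1
x=-2: even, s = 14+(-2) = 12; t=2
x=12: even, s = 12+12 = 24; t=3
x=1: not even, s = 24-1 = 23; t=4
x=-3: not even, s = 23-1 = 22; t=1
x=7: not even, s = 22-1 = 21; t=8
x=4: even, s = 21+4 = 25; t=9
x=9: not even, s = 25-1 = 24; t=18
x=1: not even, s = 24-1 = 23; t=19
s+t = 23+19 = 42

42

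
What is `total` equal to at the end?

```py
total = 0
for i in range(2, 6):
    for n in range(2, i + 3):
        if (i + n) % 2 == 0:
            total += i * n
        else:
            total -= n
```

i=2,n=2: even sum, total = 0+4 = 4
i=2,n=3: odd sum, total = 4-3 = 1
i=2,n=4: even sum, total = 1+8 = 9
i=3,n=2: odd sum, total = 9-2 = 7
i=3,n=3: even sum, total = 7+9 = 16
i=3,n=4: odd sum, total = 16-4 = 12
i=3,n=5: even sum, total = 12+15 = 27
i=4,n=2: even sum, total = 27+8 = 35
i=4,n=3: odd sum, total = 35-3 = 32
i=4,n=4: even sum, total = 32+16 = 48
i=4,n=5: odd sum, total = 48-5 = 43
i=4,n=6: even sum, total = 43+24 = 67
i=5,n=2: odd sum, total = 67-2 = 65
i=5,n=3: even sum, total = 65+15 = 80
i=5,n=4: odd sum, total = 80-4 = 76
i=5,n=5: even sum, total = 76+25 = 101
i=5,n=6: odd sum, total = 101-6 = 95
i=5,n=7: even sum, total = 95+35 = 130

130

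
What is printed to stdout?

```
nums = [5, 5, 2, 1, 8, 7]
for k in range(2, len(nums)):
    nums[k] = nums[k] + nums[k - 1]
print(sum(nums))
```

k=2: nums[2] = 2+5 = 7 → [5, 5, 7, 1, 8, 7]
k=3: nums[3] = 1+7 = 8 → [5, 5, 7, 8, 8, 7]
k=4: nums[4] = 8+8 = 16 → [5, 5, 7, 8, 16, 7]
k=5: nums[5] = 7+16 = 23 → [5, 5, 7, 8, 16, 23]
sum = 64

64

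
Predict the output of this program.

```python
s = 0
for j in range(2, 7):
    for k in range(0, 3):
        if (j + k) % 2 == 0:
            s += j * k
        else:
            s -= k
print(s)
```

j=2,k=0: even sum, s = 0+0 = 0
j=2,k=1: odd sum, s = 0-1 = -1
j=2,k=2: even sum, s = (-1)+4 = 3
j=3,k=0: odd sum, s = 3-0 = 3
j=3,k=1: even sum, s = 3+3 = 6
j=3,k=2: odd sum, s = 6-2 = 4
j=4,k=0: even sum, s = 4+0 = 4
j=4,k=1: odd sum, s = 4-1 = 3
j=4,k=2: even sum, s = 3+8 = 11
j=5,k=0: odd sum, s = 11-0 = 11
j=5,k=1: even sum, s = 11+5 = 16
j=5,k=2: odd sum, s = 16-2 = 14
j=6,k=0: even sum, s = 14+0 = 14
j=6,k=1: odd sum, s = 14-1 = 13
j=6,k=2: even sum, s = 13+12 = 25

25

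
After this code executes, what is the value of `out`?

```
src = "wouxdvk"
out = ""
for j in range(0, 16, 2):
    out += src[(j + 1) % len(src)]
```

j=0: add src[1]='o' → 'o'
j=2: add src[3]='x' → 'ox'
j=4: add src[5]='v' → 'oxv'
j=6: add src[0]='w' → 'oxvw'
j=8: add src[2]='u' → 'oxvwu'
j=10: add src[4]='d' → 'oxvwud'
j=12: add src[6]='k' → 'oxvwudk'
j=14: add src[1]='o' → 'oxvwudko'

'oxvwudko'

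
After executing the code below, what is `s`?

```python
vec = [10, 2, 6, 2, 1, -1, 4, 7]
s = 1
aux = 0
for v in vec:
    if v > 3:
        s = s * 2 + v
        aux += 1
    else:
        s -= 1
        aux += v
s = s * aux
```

920

v=10: >3, s = 1*2+10 = 12; aux=1
v=2: not >3, s = 12-1 = 11; aux=3
v=6: >3, s = 11*2+6 = 28; aux=4
v=2: not >3, s = 28-1 = 27; aux=6
v=1: not >3, s = 27-1 = 26; aux=7
v=-1: not >3, s = 26-1 = 25; aux=6
v=4: >3, s = 25*2+4 = 54; aux=7
v=7: >3, s = 54*2+7 = 115; aux=8
s*aux = 115*8 = 920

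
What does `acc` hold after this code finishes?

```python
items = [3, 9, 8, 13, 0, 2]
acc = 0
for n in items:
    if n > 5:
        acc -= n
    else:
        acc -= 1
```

-33

n=3: not >5, acc = 0-1 = -1
n=9: >5, acc = (-1)-9 = -10
n=8: >5, acc = (-10)-8 = -18
n=13: >5, acc = (-18)-13 = -31
n=0: not >5, acc = (-31)-1 = -32
n=2: not >5, acc = (-32)-1 = -33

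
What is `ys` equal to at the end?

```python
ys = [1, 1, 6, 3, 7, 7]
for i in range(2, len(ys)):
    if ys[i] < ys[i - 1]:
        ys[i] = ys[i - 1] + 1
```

i=2: 6>=1, unchanged → [1, 1, 6, 3, 7, 7]
i=3: 3<6, ys[3] = 6+1 = 7 → [1, 1, 6, 7, 7, 7]
i=4: 7>=7, unchanged → [1, 1, 6, 7, 7, 7]
i=5: 7>=7, unchanged → [1, 1, 6, 7, 7, 7]

[1, 1, 6, 7, 7, 7]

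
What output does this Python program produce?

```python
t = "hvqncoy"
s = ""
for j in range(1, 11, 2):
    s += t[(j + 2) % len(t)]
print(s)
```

nohqc

j=1: add t[3]='n' → 'n'
j=3: add t[5]='o' → 'no'
j=5: add t[0]='h' → 'noh'
j=7: add t[2]='q' → 'nohq'
j=9: add t[4]='c' → 'nohqc'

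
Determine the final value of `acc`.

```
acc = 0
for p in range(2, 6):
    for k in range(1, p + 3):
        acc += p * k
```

p=2,k=1: acc = 0+2 = 2
p=2,k=2: acc = 2+4 = 6
p=2,k=3: acc = 6+6 = 12
p=2,k=4: acc = 12+8 = 20
p=3,k=1: acc = 20+3 = 23
p=3,k=2: acc = 23+6 = 29
p=3,k=3: acc = 29+9 = 38
p=3,k=4: acc = 38+12 = 50
p=3,k=5: acc = 50+15 = 65
p=4,k=1: acc = 65+4 = 69
p=4,k=2: acc = 69+8 = 77
p=4,k=3: acc = 77+12 = 89
p=4,k=4: acc = 89+16 = 105
p=4,k=5: acc = 105+20 = 125
p=4,k=6: acc = 125+24 = 149
p=5,k=1: acc = 149+5 = 154
p=5,k=2: acc = 154+10 = 164
p=5,k=3: acc = 164+15 = 179
p=5,k=4: acc = 179+20 = 199
p=5,k=5: acc = 199+25 = 224
p=5,k=6: acc = 224+30 = 254
p=5,k=7: acc = 254+35 = 289

289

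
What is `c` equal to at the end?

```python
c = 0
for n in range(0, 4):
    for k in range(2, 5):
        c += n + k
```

54

n=0,k=2: c = 0+2 = 2
n=0,k=3: c = 2+3 = 5
n=0,k=4: c = 5+4 = 9
n=1,k=2: c = 9+3 = 12
n=1,k=3: c = 12+4 = 16
n=1,k=4: c = 16+5 = 21
n=2,k=2: c = 21+4 = 25
n=2,k=3: c = 25+5 = 30
n=2,k=4: c = 30+6 = 36
n=3,k=2: c = 36+5 = 41
n=3,k=3: c = 41+6 = 47
n=3,k=4: c = 47+7 = 54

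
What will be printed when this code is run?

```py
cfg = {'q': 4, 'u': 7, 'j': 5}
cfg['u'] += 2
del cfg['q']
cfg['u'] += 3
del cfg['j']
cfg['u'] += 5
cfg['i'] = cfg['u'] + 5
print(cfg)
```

cfg['u'] = 7+2 = 9 → {'q': 4, 'u': 9, 'j': 5}
del 'q' → {'u': 9, 'j': 5}
cfg['u'] = 9+3 = 12 → {'u': 12, 'j': 5}
del 'j' → {'u': 12}
cfg['u'] = 12+5 = 17 → {'u': 17}
cfg['i'] = cfg['u']+5 = 22 → {'u': 17, 'i': 22}

{'u': 17, 'i': 22}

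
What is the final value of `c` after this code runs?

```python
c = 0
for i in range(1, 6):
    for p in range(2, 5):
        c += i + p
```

90

i=1,p=2: c = 0+3 = 3
i=1,p=3: c = 3+4 = 7
i=1,p=4: c = 7+5 = 12
i=2,p=2: c = 12+4 = 16
i=2,p=3: c = 16+5 = 21
i=2,p=4: c = 21+6 = 27
i=3,p=2: c = 27+5 = 32
i=3,p=3: c = 32+6 = 38
i=3,p=4: c = 38+7 = 45
i=4,p=2: c = 45+6 = 51
i=4,p=3: c = 51+7 = 58
i=4,p=4: c = 58+8 = 66
i=5,p=2: c = 66+7 = 73
i=5,p=3: c = 73+8 = 81
i=5,p=4: c = 81+9 = 90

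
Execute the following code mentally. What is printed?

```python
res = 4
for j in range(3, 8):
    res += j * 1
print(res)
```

j=3: res = 4+3*1 = 7
j=4: res = 7+4*1 = 11
j=5: res = 11+5*1 = 16
j=6: res = 16+6*1 = 22
j=7: res = 22+7*1 = 29

29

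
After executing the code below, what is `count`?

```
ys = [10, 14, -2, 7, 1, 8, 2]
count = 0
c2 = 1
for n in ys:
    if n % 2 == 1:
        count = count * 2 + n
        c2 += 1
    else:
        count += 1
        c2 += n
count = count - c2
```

-6

n=10: not odd, count = 0+1 = 1; c2=11
n=14: not odd, count = 1+1 = 2; c2=25
n=-2: not odd, count = 2+1 = 3; c2=23
n=7: odd, count = 3*2+7 = 13; c2=24
n=1: odd, count = 13*2+1 = 27; c2=25
n=8: not odd, count = 27+1 = 28; c2=33
n=2: not odd, count = 28+1 = 29; c2=35
count-c2 = 29-35 = -6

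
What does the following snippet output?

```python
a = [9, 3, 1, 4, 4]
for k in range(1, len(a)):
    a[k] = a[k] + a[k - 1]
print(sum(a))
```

72

k=1: a[1] = 3+9 = 12 → [9, 12, 1, 4, 4]
k=2: a[2] = 1+12 = 13 → [9, 12, 13, 4, 4]
k=3: a[3] = 4+13 = 17 → [9, 12, 13, 17, 4]
k=4: a[4] = 4+17 = 21 → [9, 12, 13, 17, 21]
sum = 72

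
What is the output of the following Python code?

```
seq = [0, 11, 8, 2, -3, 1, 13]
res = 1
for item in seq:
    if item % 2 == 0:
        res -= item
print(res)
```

item=0: even, res = 1-0 = 1
item=11: not even
item=8: even, res = 1-8 = -7
item=2: even, res = (-7)-2 = -9
item=-3: not even
item=1: not even
item=13: not even

-9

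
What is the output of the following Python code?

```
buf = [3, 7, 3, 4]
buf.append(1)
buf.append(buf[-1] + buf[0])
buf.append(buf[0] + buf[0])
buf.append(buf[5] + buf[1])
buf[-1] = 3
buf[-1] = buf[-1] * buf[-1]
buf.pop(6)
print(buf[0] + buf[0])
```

append 1 → [3, 7, 3, 4, 1]
append buf[-1]+buf[0] = 1+3 = 4 → [3, 7, 3, 4, 1, 4]
append buf[0]+buf[0] = 3+3 = 6 → [3, 7, 3, 4, 1, 4, 6]
append buf[5]+buf[1] = 4+7 = 11 → [3, 7, 3, 4, 1, 4, 6, 11]
buf[-1] = 3 → [3, 7, 3, 4, 1, 4, 6, 3]
buf[-1] = buf[-1]*buf[-1] = 3*3 = 9 → [3, 7, 3, 4, 1, 4, 6, 9]
pop(6) removes 6 → [3, 7, 3, 4, 1, 4, 9]
buf[0]+buf[0] = 3+3 = 6

6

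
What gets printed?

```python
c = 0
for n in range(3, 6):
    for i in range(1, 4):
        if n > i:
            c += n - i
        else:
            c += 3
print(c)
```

n=3,i=1: 3>1, c = 0+2 = 2
n=3,i=2: 3>2, c = 2+1 = 3
n=3,i=3: not 3>3, c = 3+3 = 6
n=4,i=1: 4>1, c = 6+3 = 9
n=4,i=2: 4>2, c = 9+2 = 11
n=4,i=3: 4>3, c = 11+1 = 12
n=5,i=1: 5>1, c = 12+4 = 16
n=5,i=2: 5>2, c = 16+3 = 19
n=5,i=3: 5>3, c = 19+2 = 21

21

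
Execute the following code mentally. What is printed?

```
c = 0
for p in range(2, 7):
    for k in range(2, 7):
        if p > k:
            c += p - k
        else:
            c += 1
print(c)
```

35

p=2,k=2: not 2>2, c = 0+1 = 1
p=2,k=3: not 2>3, c = 1+1 = 2
p=2,k=4: not 2>4, c = 2+1 = 3
p=2,k=5: not 2>5, c = 3+1 = 4
p=2,k=6: not 2>6, c = 4+1 = 5
p=3,k=2: 3>2, c = 5+1 = 6
p=3,k=3: not 3>3, c = 6+1 = 7
p=3,k=4: not 3>4, c = 7+1 = 8
p=3,k=5: not 3>5, c = 8+1 = 9
p=3,k=6: not 3>6, c = 9+1 = 10
p=4,k=2: 4>2, c = 10+2 = 12
p=4,k=3: 4>3, c = 12+1 = 13
p=4,k=4: not 4>4, c = 13+1 = 14
p=4,k=5: not 4>5, c = 14+1 = 15
p=4,k=6: not 4>6, c = 15+1 = 16
p=5,k=2: 5>2, c = 16+3 = 19
p=5,k=3: 5>3, c = 19+2 = 21
p=5,k=4: 5>4, c = 21+1 = 22
p=5,k=5: not 5>5, c = 22+1 = 23
p=5,k=6: not 5>6, c = 23+1 = 24
p=6,k=2: 6>2, c = 24+4 = 28
p=6,k=3: 6>3, c = 28+3 = 31
p=6,k=4: 6>4, c = 31+2 = 33
p=6,k=5: 6>5, c = 33+1 = 34
p=6,k=6: not 6>6, c = 34+1 = 35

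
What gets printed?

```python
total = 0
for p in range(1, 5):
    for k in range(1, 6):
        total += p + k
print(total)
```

p=1,k=1: total = 0+2 = 2
p=1,k=2: total = 2+3 = 5
p=1,k=3: total = 5+4 = 9
p=1,k=4: total = 9+5 = 14
p=1,k=5: total = 14+6 = 20
p=2,k=1: total = 20+3 = 23
p=2,k=2: total = 23+4 = 27
p=2,k=3: total = 27+5 = 32
p=2,k=4: total = 32+6 = 38
p=2,k=5: total = 38+7 = 45
p=3,k=1: total = 45+4 = 49
p=3,k=2: total = 49+5 = 54
p=3,k=3: total = 54+6 = 60
p=3,k=4: total = 60+7 = 67
p=3,k=5: total = 67+8 = 75
p=4,k=1: total = 75+5 = 80
p=4,k=2: total = 80+6 = 86
p=4,k=3: total = 86+7 = 93
p=4,k=4: total = 93+8 = 101
p=4,k=5: total = 101+9 = 110

110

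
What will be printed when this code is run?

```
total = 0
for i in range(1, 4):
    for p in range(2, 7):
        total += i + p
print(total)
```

90

i=1,p=2: total = 0+3 = 3
i=1,p=3: total = 3+4 = 7
i=1,p=4: total = 7+5 = 12
i=1,p=5: total = 12+6 = 18
i=1,p=6: total = 18+7 = 25
i=2,p=2: total = 25+4 = 29
i=2,p=3: total = 29+5 = 34
i=2,p=4: total = 34+6 = 40
i=2,p=5: total = 40+7 = 47
i=2,p=6: total = 47+8 = 55
i=3,p=2: total = 55+5 = 60
i=3,p=3: total = 60+6 = 66
i=3,p=4: total = 66+7 = 73
i=3,p=5: total = 73+8 = 81
i=3,p=6: total = 81+9 = 90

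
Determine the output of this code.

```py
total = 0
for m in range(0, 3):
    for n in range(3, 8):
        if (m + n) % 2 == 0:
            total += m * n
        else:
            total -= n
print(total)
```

-5

m=0,n=3: odd sum, total = 0-3 = -3
m=0,n=4: even sum, total = (-3)+0 = -3
m=0,n=5: odd sum, total = (-3)-5 = -8
m=0,n=6: even sum, total = (-8)+0 = -8
m=0,n=7: odd sum, total = (-8)-7 = -15
m=1,n=3: even sum, total = (-15)+3 = -12
m=1,n=4: odd sum, total = (-12)-4 = -16
m=1,n=5: even sum, total = (-16)+5 = -11
m=1,n=6: odd sum, total = (-11)-6 = -17
m=1,n=7: even sum, total = (-17)+7 = -10
m=2,n=3: odd sum, total = (-10)-3 = -13
m=2,n=4: even sum, total = (-13)+8 = -5
m=2,n=5: odd sum, total = (-5)-5 = -10
m=2,n=6: even sum, total = (-10)+12 = 2
m=2,n=7: odd sum, total = 2-7 = -5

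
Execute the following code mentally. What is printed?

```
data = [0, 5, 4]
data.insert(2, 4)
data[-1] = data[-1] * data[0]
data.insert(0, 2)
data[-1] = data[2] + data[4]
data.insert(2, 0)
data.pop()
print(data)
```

insert 4 at 2 → [0, 5, 4, 4]
data[-1] = data[-1]*data[0] = 4*0 = 0 → [0, 5, 4, 0]
insert 2 at 0 → [2, 0, 5, 4, 0]
data[-1] = data[2]+data[4] = 5+0 = 5 → [2, 0, 5, 4, 5]
insert 0 at 2 → [2, 0, 0, 5, 4, 5]
pop() removes 5 → [2, 0, 0, 5, 4]

[2, 0, 0, 5, 4]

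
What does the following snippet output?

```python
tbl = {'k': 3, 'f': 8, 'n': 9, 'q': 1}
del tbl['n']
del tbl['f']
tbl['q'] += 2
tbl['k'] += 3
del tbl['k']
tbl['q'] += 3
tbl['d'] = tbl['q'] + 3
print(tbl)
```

{'q': 6, 'd': 9}

del 'n' → {'k': 3, 'f': 8, 'q': 1}
del 'f' → {'k': 3, 'q': 1}
tbl['q'] = 1+2 = 3 → {'k': 3, 'q': 3}
tbl['k'] = 3+3 = 6 → {'k': 6, 'q': 3}
del 'k' → {'q': 3}
tbl['q'] = 3+3 = 6 → {'q': 6}
tbl['d'] = tbl['q']+3 = 9 → {'q': 6, 'd': 9}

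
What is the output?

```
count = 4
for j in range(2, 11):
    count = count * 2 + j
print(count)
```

3572

j=2: count = 4*2+2 = 10
j=3: count = 10*2+3 = 23
j=4: count = 23*2+4 = 50
j=5: count = 50*2+5 = 105
j=6: count = 105*2+6 = 216
j=7: count = 216*2+7 = 439
j=8: count = 439*2+8 = 886
j=9: count = 886*2+9 = 1781
j=10: count = 1781*2+10 = 3572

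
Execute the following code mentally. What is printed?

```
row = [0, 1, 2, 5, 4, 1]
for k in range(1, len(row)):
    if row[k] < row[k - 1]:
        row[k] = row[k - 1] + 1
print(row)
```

k=1: 1>=0, unchanged → [0, 1, 2, 5, 4, 1]
k=2: 2>=1, unchanged → [0, 1, 2, 5, 4, 1]
k=3: 5>=2, unchanged → [0, 1, 2, 5, 4, 1]
k=4: 4<5, row[4] = 5+1 = 6 → [0, 1, 2, 5, 6, 1]
k=5: 1<6, row[5] = 6+1 = 7 → [0, 1, 2, 5, 6, 7]

[0, 1, 2, 5, 6, 7]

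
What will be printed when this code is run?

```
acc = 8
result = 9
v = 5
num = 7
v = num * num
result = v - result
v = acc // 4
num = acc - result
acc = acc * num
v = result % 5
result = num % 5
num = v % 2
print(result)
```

3

v = 7*7 = 49
result = 49-9 = 40
v = 8//4 = 2
num = 8-40 = -32
acc = 8*(-32) = -256
v = 40%5 = 0
result = (-32)%5 = 3
num = 0%2 = 0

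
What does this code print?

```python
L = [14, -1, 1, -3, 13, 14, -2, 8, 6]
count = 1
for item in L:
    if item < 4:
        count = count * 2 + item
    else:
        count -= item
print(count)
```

item=14: not <4, count = 1-14 = -13
item=-1: <4, count = (-13)*2+(-1) = -27
item=1: <4, count = (-27)*2+1 = -53
item=-3: <4, count = (-53)*2+(-3) = -109
item=13: not <4, count = (-109)-13 = -122
item=14: not <4, count = (-122)-14 = -136
item=-2: <4, count = (-136)*2+(-2) = -274
item=8: not <4, count = (-274)-8 = -282
item=6: not <4, count = (-282)-6 = -288

-288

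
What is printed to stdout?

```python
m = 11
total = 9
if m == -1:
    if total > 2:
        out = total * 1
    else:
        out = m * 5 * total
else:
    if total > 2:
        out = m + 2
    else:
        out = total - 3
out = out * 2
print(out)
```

m=11, total=9
m == -1 is False; total > 2 is True
→ out = m + 2 = 13
out = 13*2 = 26

26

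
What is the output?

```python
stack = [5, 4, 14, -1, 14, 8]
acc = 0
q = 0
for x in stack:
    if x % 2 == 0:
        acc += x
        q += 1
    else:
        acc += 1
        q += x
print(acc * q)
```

336

x=5: not even, acc = 0+1 = 1; q=5
x=4: even, acc = 1+4 = 5; q=6
x=14: even, acc = 5+14 = 19; q=7
x=-1: not even, acc = 19+1 = 20; q=6
x=14: even, acc = 20+14 = 34; q=7
x=8: even, acc = 34+8 = 42; q=8
acc*q = 42*8 = 336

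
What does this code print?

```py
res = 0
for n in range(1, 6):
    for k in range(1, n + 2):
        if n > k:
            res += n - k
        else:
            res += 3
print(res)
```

n=1,k=1: not 1>1, res = 0+3 = 3
n=1,k=2: not 1>2, res = 3+3 = 6
n=2,k=1: 2>1, res = 6+1 = 7
n=2,k=2: not 2>2, res = 7+3 = 10
n=2,k=3: not 2>3, res = 10+3 = 13
n=3,k=1: 3>1, res = 13+2 = 15
n=3,k=2: 3>2, res = 15+1 = 16
n=3,k=3: not 3>3, res = 16+3 = 19
n=3,k=4: not 3>4, res = 19+3 = 22
n=4,k=1: 4>1, res = 22+3 = 25
n=4,k=2: 4>2, res = 25+2 = 27
n=4,k=3: 4>3, res = 27+1 = 28
n=4,k=4: not 4>4, res = 28+3 = 31
n=4,k=5: not 4>5, res = 31+3 = 34
n=5,k=1: 5>1, res = 34+4 = 38
n=5,k=2: 5>2, res = 38+3 = 41
n=5,k=3: 5>3, res = 41+2 = 43
n=5,k=4: 5>4, res = 43+1 = 44
n=5,k=5: not 5>5, res = 44+3 = 47
n=5,k=6: not 5>6, res = 47+3 = 50

50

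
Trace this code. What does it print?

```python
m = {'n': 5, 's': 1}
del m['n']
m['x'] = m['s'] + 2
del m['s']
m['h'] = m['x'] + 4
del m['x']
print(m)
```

del 'n' → {'s': 1}
m['x'] = m['s']+2 = 3 → {'s': 1, 'x': 3}
del 's' → {'x': 3}
m['h'] = m['x']+4 = 7 → {'x': 3, 'h': 7}
del 'x' → {'h': 7}

{'h': 7}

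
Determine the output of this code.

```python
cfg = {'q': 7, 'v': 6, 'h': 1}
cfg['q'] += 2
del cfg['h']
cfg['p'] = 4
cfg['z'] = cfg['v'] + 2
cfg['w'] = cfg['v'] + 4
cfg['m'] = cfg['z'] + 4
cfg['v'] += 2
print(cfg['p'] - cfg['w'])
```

cfg['q'] = 7+2 = 9 → {'q': 9, 'v': 6, 'h': 1}
del 'h' → {'q': 9, 'v': 6}
cfg['p'] = 4 → {'q': 9, 'v': 6, 'p': 4}
cfg['z'] = cfg['v']+2 = 8 → {'q': 9, 'v': 6, 'p': 4, 'z': 8}
cfg['w'] = cfg['v']+4 = 10 → {'q': 9, 'v': 6, 'p': 4, 'z': 8, 'w': 10}
cfg['m'] = cfg['z']+4 = 12 → {'q': 9, 'v': 6, 'p': 4, 'z': 8, 'w': 10, 'm': 12}
cfg['v'] = 6+2 = 8 → {'q': 9, 'v': 8, 'p': 4, 'z': 8, 'w': 10, 'm': 12}
cfg['p']-cfg['w'] = 4-10 = -6

-6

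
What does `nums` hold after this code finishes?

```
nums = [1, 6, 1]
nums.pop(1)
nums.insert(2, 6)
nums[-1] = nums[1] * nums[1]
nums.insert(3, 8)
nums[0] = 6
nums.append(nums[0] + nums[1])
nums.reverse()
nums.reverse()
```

[6, 1, 1, 8, 7]

pop(1) removes 6 → [1, 1]
insert 6 at 2 → [1, 1, 6]
nums[-1] = nums[1]*nums[1] = 1*1 = 1 → [1, 1, 1]
insert 8 at 3 → [1, 1, 1, 8]
nums[0] = 6 → [6, 1, 1, 8]
append nums[0]+nums[1] = 6+1 = 7 → [6, 1, 1, 8, 7]
reverse → [7, 8, 1, 1, 6]
reverse → [6, 1, 1, 8, 7]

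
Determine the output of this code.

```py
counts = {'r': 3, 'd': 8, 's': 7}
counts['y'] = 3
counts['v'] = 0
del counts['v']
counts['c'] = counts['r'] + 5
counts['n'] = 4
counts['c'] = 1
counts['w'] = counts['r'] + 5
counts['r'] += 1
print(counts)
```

counts['y'] = 3 → {'r': 3, 'd': 8, 's': 7, 'y': 3}
counts['v'] = 0 → {'r': 3, 'd': 8, 's': 7, 'y': 3, 'v': 0}
del 'v' → {'r': 3, 'd': 8, 's': 7, 'y': 3}
counts['c'] = counts['r']+5 = 8 → {'r': 3, 'd': 8, 's': 7, 'y': 3, 'c': 8}
counts['n'] = 4 → {'r': 3, 'd': 8, 's': 7, 'y': 3, 'c': 8, 'n': 4}
counts['c'] = 1 → {'r': 3, 'd': 8, 's': 7, 'y': 3, 'c': 1, 'n': 4}
counts['w'] = counts['r']+5 = 8 → {'r': 3, 'd': 8, 's': 7, 'y': 3, 'c': 1, 'n': 4, 'w': 8}
counts['r'] = 3+1 = 4 → {'r': 4, 'd': 8, 's': 7, 'y': 3, 'c': 1, 'n': 4, 'w': 8}

{'r': 4, 'd': 8, 's': 7, 'y': 3, 'c': 1, 'n': 4, 'w': 8}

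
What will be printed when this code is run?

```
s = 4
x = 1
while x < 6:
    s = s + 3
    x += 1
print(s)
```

x=1: s = 4+3 = 7
x=2: s = 7+3 = 10
x=3: s = 10+3 = 13
x=4: s = 13+3 = 16
x=5: s = 16+3 = 19

19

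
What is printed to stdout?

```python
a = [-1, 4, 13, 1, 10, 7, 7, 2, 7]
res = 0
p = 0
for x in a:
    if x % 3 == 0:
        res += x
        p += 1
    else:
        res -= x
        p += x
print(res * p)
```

-2500

x=-1: not %3==0, res = 0-(-1) = 1; p=-1
x=4: not %3==0, res = 1-4 = -3; p=3
x=13: not %3==0, res = (-3)-13 = -16; p=16
x=1: not %3==0, res = (-16)-1 = -17; p=17
x=10: not %3==0, res = (-17)-10 = -27; p=27
x=7: not %3==0, res = (-27)-7 = -34; p=34
x=7: not %3==0, res = (-34)-7 = -41; p=41
x=2: not %3==0, res = (-41)-2 = -43; p=43
x=7: not %3==0, res = (-43)-7 = -50; p=50
res*p = (-50)*50 = -2500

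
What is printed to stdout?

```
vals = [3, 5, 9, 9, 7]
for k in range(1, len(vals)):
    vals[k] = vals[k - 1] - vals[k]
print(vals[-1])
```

-27

k=1: vals[1] = 3-5 = -2 → [3, -2, 9, 9, 7]
k=2: vals[2] = (-2)-9 = -11 → [3, -2, -11, 9, 7]
k=3: vals[3] = (-11)-9 = -20 → [3, -2, -11, -20, 7]
k=4: vals[4] = (-20)-7 = -27 → [3, -2, -11, -20, -27]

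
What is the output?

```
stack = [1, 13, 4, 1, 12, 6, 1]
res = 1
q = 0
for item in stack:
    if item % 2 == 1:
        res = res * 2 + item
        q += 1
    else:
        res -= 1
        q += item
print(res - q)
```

item=1: odd, res = 1*2+1 = 3; q=1
item=13: odd, res = 3*2+13 = 19; q=2
item=4: not odd, res = 19-1 = 18; q=6
item=1: odd, res = 18*2+1 = 37; q=7
item=12: not odd, res = 37-1 = 36; q=19
item=6: not odd, res = 36-1 = 35; q=25
item=1: odd, res = 35*2+1 = 71; q=26
res-q = 71-26 = 45

45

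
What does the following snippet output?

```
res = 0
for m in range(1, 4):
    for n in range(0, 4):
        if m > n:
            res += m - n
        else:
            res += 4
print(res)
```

m=1,n=0: 1>0, res = 0+1 = 1
m=1,n=1: not 1>1, res = 1+4 = 5
m=1,n=2: not 1>2, res = 5+4 = 9
m=1,n=3: not 1>3, res = 9+4 = 13
m=2,n=0: 2>0, res = 13+2 = 15
m=2,n=1: 2>1, res = 15+1 = 16
m=2,n=2: not 2>2, res = 16+4 = 20
m=2,n=3: not 2>3, res = 20+4 = 24
m=3,n=0: 3>0, res = 24+3 = 27
m=3,n=1: 3>1, res = 27+2 = 29
m=3,n=2: 3>2, res = 29+1 = 30
m=3,n=3: not 3>3, res = 30+4 = 34

34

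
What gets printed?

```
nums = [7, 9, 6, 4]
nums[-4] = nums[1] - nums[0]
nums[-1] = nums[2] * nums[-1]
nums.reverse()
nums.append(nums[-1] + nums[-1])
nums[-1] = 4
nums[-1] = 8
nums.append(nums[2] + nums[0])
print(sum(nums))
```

82

nums[-4] = nums[1]-nums[0] = 9-7 = 2 → [2, 9, 6, 4]
nums[-1] = nums[2]*nums[-1] = 6*4 = 24 → [2, 9, 6, 24]
reverse → [24, 6, 9, 2]
append nums[-1]+nums[-1] = 2+2 = 4 → [24, 6, 9, 2, 4]
nums[-1] = 4 → [24, 6, 9, 2, 4]
nums[-1] = 8 → [24, 6, 9, 2, 8]
append nums[2]+nums[0] = 9+24 = 33 → [24, 6, 9, 2, 8, 33]
sum = 82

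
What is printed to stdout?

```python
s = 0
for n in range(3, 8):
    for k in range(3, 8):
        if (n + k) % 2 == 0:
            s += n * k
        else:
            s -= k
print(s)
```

265

n=3,k=3: even sum, s = 0+9 = 9
n=3,k=4: odd sum, s = 9-4 = 5
n=3,k=5: even sum, s = 5+15 = 20
n=3,k=6: odd sum, s = 20-6 = 14
n=3,k=7: even sum, s = 14+21 = 35
n=4,k=3: odd sum, s = 35-3 = 32
n=4,k=4: even sum, s = 32+16 = 48
n=4,k=5: odd sum, s = 48-5 = 43
n=4,k=6: even sum, s = 43+24 = 67
n=4,k=7: odd sum, s = 67-7 = 60
n=5,k=3: even sum, s = 60+15 = 75
n=5,k=4: odd sum, s = 75-4 = 71
n=5,k=5: even sum, s = 71+25 = 96
n=5,k=6: odd sum, s = 96-6 = 90
n=5,k=7: even sum, s = 90+35 = 125
n=6,k=3: odd sum, s = 125-3 = 122
n=6,k=4: even sum, s = 122+24 = 146
n=6,k=5: odd sum, s = 146-5 = 141
n=6,k=6: even sum, s = 141+36 = 177
n=6,k=7: odd sum, s = 177-7 = 170
n=7,k=3: even sum, s = 170+21 = 191
n=7,k=4: odd sum, s = 191-4 = 187
n=7,k=5: even sum, s = 187+35 = 222
n=7,k=6: odd sum, s = 222-6 = 216
n=7,k=7: even sum, s = 216+49 = 265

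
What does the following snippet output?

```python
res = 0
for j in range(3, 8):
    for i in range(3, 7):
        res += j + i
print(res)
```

j=3,i=3: res = 0+6 = 6
j=3,i=4: res = 6+7 = 13
j=3,i=5: res = 13+8 = 21
j=3,i=6: res = 21+9 = 30
j=4,i=3: res = 30+7 = 37
j=4,i=4: res = 37+8 = 45
j=4,i=5: res = 45+9 = 54
j=4,i=6: res = 54+10 = 64
j=5,i=3: res = 64+8 = 72
j=5,i=4: res = 72+9 = 81
j=5,i=5: res = 81+10 = 91
j=5,i=6: res = 91+11 = 102
j=6,i=3: res = 102+9 = 111
j=6,i=4: res = 111+10 = 121
j=6,i=5: res = 121+11 = 132
j=6,i=6: res = 132+12 = 144
j=7,i=3: res = 144+10 = 154
j=7,i=4: res = 154+11 = 165
j=7,i=5: res = 165+12 = 177
j=7,i=6: res = 177+13 = 190

190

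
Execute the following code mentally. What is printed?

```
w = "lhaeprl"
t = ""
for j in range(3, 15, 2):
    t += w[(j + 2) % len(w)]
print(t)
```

j=3: add w[5]='r' → 'r'
j=5: add w[0]='l' → 'rl'
j=7: add w[2]='a' → 'rla'
j=9: add w[4]='p' → 'rlap'
j=11: add w[6]='l' → 'rlapl'
j=13: add w[1]='h' → 'rlaplh'

rlaplh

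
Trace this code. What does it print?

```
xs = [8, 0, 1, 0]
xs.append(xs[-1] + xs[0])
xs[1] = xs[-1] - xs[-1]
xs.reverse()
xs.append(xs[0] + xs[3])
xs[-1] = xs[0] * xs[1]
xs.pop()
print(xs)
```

append xs[-1]+xs[0] = 0+8 = 8 → [8, 0, 1, 0, 8]
xs[1] = xs[-1]-xs[-1] = 8-8 = 0 → [8, 0, 1, 0, 8]
reverse → [8, 0, 1, 0, 8]
append xs[0]+xs[3] = 8+0 = 8 → [8, 0, 1, 0, 8, 8]
xs[-1] = xs[0]*xs[1] = 8*0 = 0 → [8, 0, 1, 0, 8, 0]
pop() removes 0 → [8, 0, 1, 0, 8]

[8, 0, 1, 0, 8]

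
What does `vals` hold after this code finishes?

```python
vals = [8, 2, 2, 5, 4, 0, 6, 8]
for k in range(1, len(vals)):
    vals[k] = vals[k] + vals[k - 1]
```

[8, 10, 12, 17, 21, 21, 27, 35]

k=1: vals[1] = 2+8 = 10 → [8, 10, 2, 5, 4, 0, 6, 8]
k=2: vals[2] = 2+10 = 12 → [8, 10, 12, 5, 4, 0, 6, 8]
k=3: vals[3] = 5+12 = 17 → [8, 10, 12, 17, 4, 0, 6, 8]
k=4: vals[4] = 4+17 = 21 → [8, 10, 12, 17, 21, 0, 6, 8]
k=5: vals[5] = 0+21 = 21 → [8, 10, 12, 17, 21, 21, 6, 8]
k=6: vals[6] = 6+21 = 27 → [8, 10, 12, 17, 21, 21, 27, 8]
k=7: vals[7] = 8+27 = 35 → [8, 10, 12, 17, 21, 21, 27, 35]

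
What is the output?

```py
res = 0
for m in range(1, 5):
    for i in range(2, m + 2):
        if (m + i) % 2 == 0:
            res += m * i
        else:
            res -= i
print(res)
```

18

m=1,i=2: odd sum, res = 0-2 = -2
m=2,i=2: even sum, res = (-2)+4 = 2
m=2,i=3: odd sum, res = 2-3 = -1
m=3,i=2: odd sum, res = (-1)-2 = -3
m=3,i=3: even sum, res = (-3)+9 = 6
m=3,i=4: odd sum, res = 6-4 = 2
m=4,i=2: even sum, res = 2+8 = 10
m=4,i=3: odd sum, res = 10-3 = 7
m=4,i=4: even sum, res = 7+16 = 23
m=4,i=5: odd sum, res = 23-5 = 18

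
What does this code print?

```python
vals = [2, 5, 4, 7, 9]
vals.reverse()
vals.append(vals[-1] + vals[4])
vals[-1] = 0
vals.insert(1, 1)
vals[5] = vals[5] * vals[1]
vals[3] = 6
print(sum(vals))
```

30

reverse → [9, 7, 4, 5, 2]
append vals[-1]+vals[4] = 2+2 = 4 → [9, 7, 4, 5, 2, 4]
vals[-1] = 0 → [9, 7, 4, 5, 2, 0]
insert 1 at 1 → [9, 1, 7, 4, 5, 2, 0]
vals[5] = vals[5]*vals[1] = 2*1 = 2 → [9, 1, 7, 4, 5, 2, 0]
vals[3] = 6 → [9, 1, 7, 6, 5, 2, 0]
sum = 30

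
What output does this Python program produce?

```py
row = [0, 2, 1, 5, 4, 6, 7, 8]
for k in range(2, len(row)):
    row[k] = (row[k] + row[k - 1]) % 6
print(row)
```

k=2: row[2] = (1+2)%6 = 3 → [0, 2, 3, 5, 4, 6, 7, 8]
k=3: row[3] = (5+3)%6 = 2 → [0, 2, 3, 2, 4, 6, 7, 8]
k=4: row[4] = (4+2)%6 = 0 → [0, 2, 3, 2, 0, 6, 7, 8]
k=5: row[5] = (6+0)%6 = 0 → [0, 2, 3, 2, 0, 0, 7, 8]
k=6: row[6] = (7+0)%6 = 1 → [0, 2, 3, 2, 0, 0, 1, 8]
k=7: row[7] = (8+1)%6 = 3 → [0, 2, 3, 2, 0, 0, 1, 3]

[0, 2, 3, 2, 0, 0, 1, 3]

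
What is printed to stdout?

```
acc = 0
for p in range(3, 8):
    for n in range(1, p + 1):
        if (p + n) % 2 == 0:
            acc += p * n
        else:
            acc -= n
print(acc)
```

p=3,n=1: even sum, acc = 0+3 = 3
p=3,n=2: odd sum, acc = 3-2 = 1
p=3,n=3: even sum, acc = 1+9 = 10
p=4,n=1: odd sum, acc = 10-1 = 9
p=4,n=2: even sum, acc = 9+8 = 17
p=4,n=3: odd sum, acc = 17-3 = 14
p=4,n=4: even sum, acc = 14+16 = 30
p=5,n=1: even sum, acc = 30+5 = 35
p=5,n=2: odd sum, acc = 35-2 = 33
p=5,n=3: even sum, acc = 33+15 = 48
p=5,n=4: odd sum, acc = 48-4 = 44
p=5,n=5: even sum, acc = 44+25 = 69
p=6,n=1: odd sum, acc = 69-1 = 68
p=6,n=2: even sum, acc = 68+12 = 80
p=6,n=3: odd sum, acc = 80-3 = 77
p=6,n=4: even sum, acc = 77+24 = 101
p=6,n=5: odd sum, acc = 101-5 = 96
p=6,n=6: even sum, acc = 96+36 = 132
p=7,n=1: even sum, acc = 132+7 = 139
p=7,n=2: odd sum, acc = 139-2 = 137
p=7,n=3: even sum, acc = 137+21 = 158
p=7,n=4: odd sum, acc = 158-4 = 154
p=7,n=5: even sum, acc = 154+35 = 189
p=7,n=6: odd sum, acc = 189-6 = 183
p=7,n=7: even sum, acc = 183+49 = 232

232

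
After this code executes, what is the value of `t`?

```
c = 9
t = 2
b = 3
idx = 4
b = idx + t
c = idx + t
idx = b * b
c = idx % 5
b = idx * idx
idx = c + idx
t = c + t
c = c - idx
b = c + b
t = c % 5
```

4

b = 4+2 = 6
c = 4+2 = 6
idx = 6*6 = 36
c = 36%5 = 1
b = 36*36 = 1296
idx = 1+36 = 37
t = 1+2 = 3
c = 1-37 = -36
b = (-36)+1296 = 1260
t = (-36)%5 = 4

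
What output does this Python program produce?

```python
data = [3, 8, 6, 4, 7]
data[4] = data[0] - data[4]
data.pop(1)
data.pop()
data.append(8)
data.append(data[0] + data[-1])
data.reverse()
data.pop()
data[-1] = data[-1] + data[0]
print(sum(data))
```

40

data[4] = data[0]-data[4] = 3-7 = -4 → [3, 8, 6, 4, -4]
pop(1) removes 8 → [3, 6, 4, -4]
pop() removes -4 → [3, 6, 4]
append 8 → [3, 6, 4, 8]
append data[0]+data[-1] = 3+8 = 11 → [3, 6, 4, 8, 11]
reverse → [11, 8, 4, 6, 3]
pop() removes 3 → [11, 8, 4, 6]
data[-1] = data[-1]+data[0] = 6+11 = 17 → [11, 8, 4, 17]
sum = 40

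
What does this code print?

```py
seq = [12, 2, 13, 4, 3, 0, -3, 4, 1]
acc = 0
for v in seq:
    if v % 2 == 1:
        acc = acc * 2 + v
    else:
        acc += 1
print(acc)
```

v=12: not odd, acc = 0+1 = 1
v=2: not odd, acc = 1+1 = 2
v=13: odd, acc = 2*2+13 = 17
v=4: not odd, acc = 17+1 = 18
v=3: odd, acc = 18*2+3 = 39
v=0: not odd, acc = 39+1 = 40
v=-3: odd, acc = 40*2+(-3) = 77
v=4: not odd, acc = 77+1 = 78
v=1: odd, acc = 78*2+1 = 157

157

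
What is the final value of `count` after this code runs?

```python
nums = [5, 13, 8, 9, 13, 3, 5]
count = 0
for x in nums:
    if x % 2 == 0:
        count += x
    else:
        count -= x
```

x=5: not even, count = 0-5 = -5
x=13: not even, count = (-5)-13 = -18
x=8: even, count = (-18)+8 = -10
x=9: not even, count = (-10)-9 = -19
x=13: not even, count = (-19)-13 = -32
x=3: not even, count = (-32)-3 = -35
x=5: not even, count = (-35)-5 = -40

-40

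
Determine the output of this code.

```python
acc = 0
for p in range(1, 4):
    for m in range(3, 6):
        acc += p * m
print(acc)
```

72

p=1,m=3: acc = 0+3 = 3
p=1,m=4: acc = 3+4 = 7
p=1,m=5: acc = 7+5 = 12
p=2,m=3: acc = 12+6 = 18
p=2,m=4: acc = 18+8 = 26
p=2,m=5: acc = 26+10 = 36
p=3,m=3: acc = 36+9 = 45
p=3,m=4: acc = 45+12 = 57
p=3,m=5: acc = 57+15 = 72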